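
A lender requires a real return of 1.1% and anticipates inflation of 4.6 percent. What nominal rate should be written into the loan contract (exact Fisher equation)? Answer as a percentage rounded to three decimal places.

5.751%

(1 + i) = (1 + r)(1 + π) = 1.01100 × 1.04600 = 1.057506
i = 1.057506 − 1, so the required nominal rate is 5.751%.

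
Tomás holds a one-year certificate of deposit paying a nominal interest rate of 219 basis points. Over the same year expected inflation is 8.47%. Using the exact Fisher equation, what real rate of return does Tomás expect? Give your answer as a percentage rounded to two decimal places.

1 + r = 1.02190 / 1.08470 = 0.942104
r = 0.942104 − 1 = -5.7896%, i.e. -5.79%.

-5.79%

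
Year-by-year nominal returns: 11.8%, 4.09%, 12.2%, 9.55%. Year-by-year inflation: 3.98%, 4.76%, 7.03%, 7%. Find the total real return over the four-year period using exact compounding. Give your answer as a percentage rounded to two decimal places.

14.66%

Nominal growth factor = 1.1180 × 1.0409 × 1.1220 × 1.0955 = 1.430395
Price-level growth factor = 1.0398 × 1.0476 × 1.0703 × 1.0700 = 1.247483
Real growth factor = 1.430395 / 1.247483 = 1.146625
Total real return = 1.146625 − 1 → 14.66%.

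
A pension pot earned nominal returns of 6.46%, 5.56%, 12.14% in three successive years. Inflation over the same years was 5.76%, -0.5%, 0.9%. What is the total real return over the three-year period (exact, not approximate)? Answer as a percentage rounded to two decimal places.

Compound the nominal returns: 1.0646 × 1.0556 × 1.1214 = 1.260220.
Compound inflation: 1.0576 × 0.9950 × 1.0090 = 1.061783.
Deflate: 1.260220 / 1.061783 = 1.186891.
Total real return = 1.186891 − 1 → 18.69%.

18.69%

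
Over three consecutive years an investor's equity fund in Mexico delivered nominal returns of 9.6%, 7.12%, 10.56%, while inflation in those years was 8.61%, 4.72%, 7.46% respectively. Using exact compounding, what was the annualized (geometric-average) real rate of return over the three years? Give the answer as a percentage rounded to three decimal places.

2.026%

Nominal growth factor = 1.0960 × 1.0712 × 1.1056 = 1.29801332
Price-level growth factor = 1.0861 × 1.0472 × 1.0746 = 1.22221127
Real growth factor = 1.29801332 / 1.22221127 = 1.06202041
Annualized real rate = 1.06202041^(1/3) − 1 = 2.0260% → 2.026%.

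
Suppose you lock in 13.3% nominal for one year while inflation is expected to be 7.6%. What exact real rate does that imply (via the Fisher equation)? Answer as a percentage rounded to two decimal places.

1 + r = 1.13300 / 1.07600 = 1.052974
r = 1.052974 − 1 = 5.2974%, i.e. 5.30%.

5.30%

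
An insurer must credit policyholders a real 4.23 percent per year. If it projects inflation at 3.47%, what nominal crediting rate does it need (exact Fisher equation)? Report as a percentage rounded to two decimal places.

(1 + i) = (1 + r)(1 + π) = 1.04230 × 1.03470 = 1.07846781
i = 1.07846781 − 1, so the required nominal rate is 7.85%.

7.85%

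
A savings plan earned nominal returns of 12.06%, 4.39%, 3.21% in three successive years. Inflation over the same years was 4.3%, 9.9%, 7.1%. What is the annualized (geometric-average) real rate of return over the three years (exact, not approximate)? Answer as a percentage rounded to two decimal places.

-0.55%

Compound the nominal returns: 1.1206 × 1.0439 × 1.0321 = 1.20734474.
Compound inflation: 1.0430 × 1.0990 × 1.0710 = 1.22764125.
Deflate: 1.20734474 / 1.22764125 = 0.98346707.
Annualized real rate = 0.98346707^(1/3) − 1 = -0.5542% → -0.55%.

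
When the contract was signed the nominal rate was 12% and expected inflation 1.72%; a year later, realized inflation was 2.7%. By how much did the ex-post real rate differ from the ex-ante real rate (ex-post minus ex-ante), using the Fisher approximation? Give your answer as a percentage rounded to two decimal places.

Ex-ante: 12% − 1.72% = 10.280%
Ex-post: 12% − 2.7% = 9.300%
Difference (ex-post − ex-ante) = -0.9800% → -0.98%.

-0.98%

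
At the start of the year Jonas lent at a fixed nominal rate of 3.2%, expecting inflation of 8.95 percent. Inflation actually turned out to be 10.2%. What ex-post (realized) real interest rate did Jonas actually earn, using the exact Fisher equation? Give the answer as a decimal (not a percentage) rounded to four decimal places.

-0.0635

Ex-post: (1 + 0.0320)/(1 + 0.1020) − 1 = -6.3521%
So the realized real rate is -0.0635.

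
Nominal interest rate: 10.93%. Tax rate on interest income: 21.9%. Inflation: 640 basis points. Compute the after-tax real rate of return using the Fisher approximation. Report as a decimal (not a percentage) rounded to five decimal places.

0.02136

After-tax nominal return = 10.93% × (1 − 0.219) = 8.53633%.
r ≈ 8.53633% − 6.4% → 0.02136.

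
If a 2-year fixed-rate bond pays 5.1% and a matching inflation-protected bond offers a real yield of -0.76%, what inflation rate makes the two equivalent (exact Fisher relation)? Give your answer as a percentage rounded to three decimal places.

5.905%

(1 + π) = (1 + i)/(1 + r) = 1.05100 / 0.99240 = 1.059049
Break-even inflation = 1.059049 − 1 → 5.905%.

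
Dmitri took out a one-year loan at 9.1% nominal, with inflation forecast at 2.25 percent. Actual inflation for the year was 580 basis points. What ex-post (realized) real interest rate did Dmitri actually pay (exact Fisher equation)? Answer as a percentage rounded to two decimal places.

3.12%

Ex-post: (1 + 0.0910)/(1 + 0.0580) − 1 = 3.1191%
So the realized real rate is 3.12%.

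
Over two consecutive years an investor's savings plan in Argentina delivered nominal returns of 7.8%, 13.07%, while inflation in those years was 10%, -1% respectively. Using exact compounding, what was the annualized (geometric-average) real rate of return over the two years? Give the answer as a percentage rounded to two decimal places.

Compound the nominal returns: 1.0780 × 1.1307 = 1.21889460.
Compound inflation: 1.1000 × 0.9900 = 1.08900000.
Deflate: 1.21889460 / 1.08900000 = 1.11927879.
Annualized real rate = 1.11927879^(1/2) − 1 = 5.7960% → 5.80%.

5.80%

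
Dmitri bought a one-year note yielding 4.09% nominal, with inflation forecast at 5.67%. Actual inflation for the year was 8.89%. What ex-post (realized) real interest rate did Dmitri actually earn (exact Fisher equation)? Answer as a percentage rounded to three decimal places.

-4.408%

Ex-post: (1 + 0.0409)/(1 + 0.0889) − 1 = -4.4081%
So the realized real rate is -4.408%.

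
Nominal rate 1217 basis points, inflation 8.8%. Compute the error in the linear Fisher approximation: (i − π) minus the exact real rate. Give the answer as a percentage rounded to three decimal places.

Approximate: r ≈ 12.170% − 8.800% = 3.3700%
Exact: (1 + 0.1217)/(1 + 0.0880) − 1 = 3.0974%
Error = 3.3700% − 3.0974% = 0.2726% → 0.273%.

0.273%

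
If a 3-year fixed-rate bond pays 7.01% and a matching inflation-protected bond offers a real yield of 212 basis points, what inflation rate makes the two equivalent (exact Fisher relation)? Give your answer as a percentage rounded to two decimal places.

4.79%

(1 + π) = (1 + i)/(1 + r) = 1.07010 / 1.02120 = 1.047885
Break-even inflation = 1.047885 − 1 → 4.79%.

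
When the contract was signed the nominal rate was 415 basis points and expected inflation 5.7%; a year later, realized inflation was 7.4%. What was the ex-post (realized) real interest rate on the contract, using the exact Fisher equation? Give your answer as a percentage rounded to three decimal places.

Ex-post: (1 + 0.0415)/(1 + 0.0740) − 1 = -3.0261%
So the realized real rate is -3.026%.

-3.026%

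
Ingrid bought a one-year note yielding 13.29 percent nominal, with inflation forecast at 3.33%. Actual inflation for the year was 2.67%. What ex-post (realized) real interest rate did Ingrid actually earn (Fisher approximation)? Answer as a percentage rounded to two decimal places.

Ex-post: 13.29% − 2.67% = 10.620%
So the realized real rate is 10.62%.

10.62%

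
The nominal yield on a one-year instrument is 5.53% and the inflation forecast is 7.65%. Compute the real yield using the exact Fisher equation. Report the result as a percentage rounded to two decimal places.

-1.97%

By the Fisher relation, 1 + r = (1 + i)/(1 + π).
1 + r = 1.05530 / 1.07650 = 0.980307
r = 0.980307 − 1 = -1.9693%, i.e. -1.97%.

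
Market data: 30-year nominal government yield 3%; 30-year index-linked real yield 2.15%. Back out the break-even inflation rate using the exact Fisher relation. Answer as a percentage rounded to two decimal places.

0.83%

(1 + π) = (1 + i)/(1 + r) = 1.03000 / 1.02150 = 1.008321
Break-even inflation = 1.008321 − 1 → 0.83%.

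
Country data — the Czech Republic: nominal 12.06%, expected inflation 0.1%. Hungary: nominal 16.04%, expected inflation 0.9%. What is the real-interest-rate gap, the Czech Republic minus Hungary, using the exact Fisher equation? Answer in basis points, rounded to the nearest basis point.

-306 basis points

The Czech Republic: (1 + 0.1206)/(1 + 0.0010) − 1 = 11.9481%
Hungary: (1 + 0.1604)/(1 + 0.0090) − 1 = 15.0050%
Differential = 11.9481% − 15.0050% = -3.0569% → -306 basis points.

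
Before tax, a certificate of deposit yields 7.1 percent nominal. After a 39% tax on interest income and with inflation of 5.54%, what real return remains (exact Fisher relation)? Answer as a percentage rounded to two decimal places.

-1.15%

After-tax nominal return = 7.1% × (1 − 0.39) = 4.3310%.
1 + r = 1.04331 / 1.05540 = 0.988545
After-tax real rate = 0.988545 − 1 → -1.15%.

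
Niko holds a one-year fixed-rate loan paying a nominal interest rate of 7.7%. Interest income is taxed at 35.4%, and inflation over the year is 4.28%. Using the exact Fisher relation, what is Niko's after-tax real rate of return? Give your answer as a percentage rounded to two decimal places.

0.67%

After-tax nominal return = 7.7% × (1 − 0.354) = 4.9742%.
1 + r = 1.049742 / 1.04280 = 1.006657
After-tax real rate = 1.006657 − 1 → 0.67%.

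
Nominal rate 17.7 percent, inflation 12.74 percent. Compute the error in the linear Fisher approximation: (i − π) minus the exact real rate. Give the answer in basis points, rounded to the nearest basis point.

56 basis points

Approximate: r ≈ 17.700% − 12.740% = 4.9600%
Exact: (1 + 0.1770)/(1 + 0.1274) − 1 = 4.3995%
Error = 4.9600% − 4.3995% = 0.5605% → 56 basis points.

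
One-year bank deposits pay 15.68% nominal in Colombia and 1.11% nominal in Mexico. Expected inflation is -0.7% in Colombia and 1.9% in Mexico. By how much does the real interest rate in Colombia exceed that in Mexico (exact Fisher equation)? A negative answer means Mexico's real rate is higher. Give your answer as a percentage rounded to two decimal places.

17.27%

Colombia: (1 + 0.1568)/(1 − 0.0070) − 1 = 16.4955%
Mexico: (1 + 0.0111)/(1 + 0.0190) − 1 = -0.7753%
Differential = 16.4955% − (-0.7753%) = 17.2707% → 17.27%.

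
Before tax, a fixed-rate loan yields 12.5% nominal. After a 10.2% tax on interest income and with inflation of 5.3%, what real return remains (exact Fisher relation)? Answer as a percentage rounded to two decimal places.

After-tax nominal return = 12.5% × (1 − 0.102) = 11.2250%.
1 + r = 1.11225 / 1.05300 = 1.056268
After-tax real rate = 1.056268 − 1 → 5.63%.

5.63%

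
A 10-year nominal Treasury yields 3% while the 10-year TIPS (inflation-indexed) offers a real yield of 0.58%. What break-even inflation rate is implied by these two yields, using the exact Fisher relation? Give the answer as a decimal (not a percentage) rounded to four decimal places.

0.0241

(1 + π) = (1 + i)/(1 + r) = 1.03000 / 1.00580 = 1.024060
Break-even inflation = 1.024060 − 1 → 0.0241.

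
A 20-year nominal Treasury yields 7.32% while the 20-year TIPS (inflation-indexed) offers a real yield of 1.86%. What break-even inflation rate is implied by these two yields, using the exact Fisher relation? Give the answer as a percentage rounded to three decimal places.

5.360%

(1 + π) = (1 + i)/(1 + r) = 1.07320 / 1.01860 = 1.053603
Break-even inflation = 1.053603 − 1 → 5.360%.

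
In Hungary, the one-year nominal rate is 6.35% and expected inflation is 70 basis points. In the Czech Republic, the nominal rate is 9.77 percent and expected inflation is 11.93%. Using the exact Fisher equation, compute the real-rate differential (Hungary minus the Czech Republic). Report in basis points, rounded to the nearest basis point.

Hungary: (1 + 0.0635)/(1 + 0.0070) − 1 = 5.6107%
The Czech Republic: (1 + 0.0977)/(1 + 0.1193) − 1 = -1.9298%
Differential = 5.6107% − (-1.9298%) = 7.5405% → 754 basis points.

754 basis points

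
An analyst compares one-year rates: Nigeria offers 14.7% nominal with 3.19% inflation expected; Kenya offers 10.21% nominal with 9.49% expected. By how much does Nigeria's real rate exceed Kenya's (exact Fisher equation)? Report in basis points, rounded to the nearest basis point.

1050 basis points

Nigeria: (1 + 0.1470)/(1 + 0.0319) − 1 = 11.1542%
Kenya: (1 + 0.1021)/(1 + 0.0949) − 1 = 0.6576%
Differential = 11.1542% − 0.6576% = 10.4966% → 1050 basis points.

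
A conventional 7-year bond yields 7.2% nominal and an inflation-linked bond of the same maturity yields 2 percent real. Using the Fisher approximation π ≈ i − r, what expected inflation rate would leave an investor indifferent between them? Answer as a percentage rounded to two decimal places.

π ≈ i − r = 7.2% − 2% → 5.20%.

5.20%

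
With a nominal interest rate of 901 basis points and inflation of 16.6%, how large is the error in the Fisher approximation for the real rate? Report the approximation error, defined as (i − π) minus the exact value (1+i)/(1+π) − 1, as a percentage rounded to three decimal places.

Approximate: r ≈ 9.010% − 16.600% = -7.5900%
Exact: (1 + 0.0901)/(1 + 0.1660) − 1 = -6.5094%
Error = -7.5900% − (-6.5094%) = -1.0806% → -1.081%.

-1.081%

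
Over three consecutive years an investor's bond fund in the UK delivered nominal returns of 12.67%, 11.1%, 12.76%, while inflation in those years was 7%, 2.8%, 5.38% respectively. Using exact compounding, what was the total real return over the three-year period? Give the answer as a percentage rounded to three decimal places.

21.771%

Compound the nominal returns: 1.1267 × 1.1110 × 1.1276 = 1.411489.
Compound inflation: 1.0700 × 1.0280 × 1.0538 = 1.159138.
Deflate: 1.411489 / 1.159138 = 1.217706.
Total real return = 1.217706 − 1 → 21.771%.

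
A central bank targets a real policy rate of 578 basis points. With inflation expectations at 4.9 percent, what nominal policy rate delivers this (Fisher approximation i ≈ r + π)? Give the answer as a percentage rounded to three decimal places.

i ≈ r + π = 5.78% + 4.9% = 10.680%.

10.680%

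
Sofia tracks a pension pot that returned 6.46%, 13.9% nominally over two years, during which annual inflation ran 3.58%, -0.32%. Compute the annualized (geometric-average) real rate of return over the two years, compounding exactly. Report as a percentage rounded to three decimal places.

8.371%

Nominal growth factor = 1.0646 × 1.1390 = 1.21257940
Price-level growth factor = 1.0358 × 0.9968 = 1.03248544
Real growth factor = 1.21257940 / 1.03248544 = 1.17442760
Annualized real rate = 1.17442760^(1/2) − 1 = 8.3710% → 8.371%.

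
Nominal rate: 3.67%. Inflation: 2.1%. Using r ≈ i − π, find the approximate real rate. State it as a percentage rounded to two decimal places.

1.57%

r ≈ i − π = 3.67% − 2.1% = 1.57%.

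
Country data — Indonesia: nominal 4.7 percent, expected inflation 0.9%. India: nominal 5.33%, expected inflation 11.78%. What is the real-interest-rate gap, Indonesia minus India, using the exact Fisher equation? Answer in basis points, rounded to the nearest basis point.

Indonesia: (1 + 0.0470)/(1 + 0.0090) − 1 = 3.7661%
India: (1 + 0.0533)/(1 + 0.1178) − 1 = -5.7703%
Differential = 3.7661% − (-5.7703%) = 9.5364% → 954 basis points.

954 basis points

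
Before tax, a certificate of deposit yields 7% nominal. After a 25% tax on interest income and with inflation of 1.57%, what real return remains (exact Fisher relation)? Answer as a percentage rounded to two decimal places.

3.62%

After-tax nominal return = 7% × (1 − 0.25) = 5.2500%.
1 + r = 1.05250 / 1.01570 = 1.036231
After-tax real rate = 1.036231 − 1 → 3.62%.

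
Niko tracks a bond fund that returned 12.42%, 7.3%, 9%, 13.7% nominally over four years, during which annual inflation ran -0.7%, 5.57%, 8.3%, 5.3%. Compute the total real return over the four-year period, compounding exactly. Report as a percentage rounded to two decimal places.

Compound the nominal returns: 1.1242 × 1.0730 × 1.0900 × 1.1370 = 1.494962.
Compound inflation: 0.9930 × 1.0557 × 1.0830 × 1.0530 = 1.195492.
Deflate: 1.494962 / 1.195492 = 1.250500.
Total real return = 1.250500 − 1 → 25.05%.

25.05%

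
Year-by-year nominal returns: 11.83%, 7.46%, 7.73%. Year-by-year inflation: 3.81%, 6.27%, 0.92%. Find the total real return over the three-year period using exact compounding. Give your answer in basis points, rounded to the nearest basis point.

Compound the nominal returns: 1.1183 × 1.0746 × 1.0773 = 1.294619.
Compound inflation: 1.0381 × 1.0627 × 1.0092 = 1.113338.
Deflate: 1.294619 / 1.113338 = 1.162826.
Total real return = 1.162826 − 1 → 1628 basis points.

1628 basis points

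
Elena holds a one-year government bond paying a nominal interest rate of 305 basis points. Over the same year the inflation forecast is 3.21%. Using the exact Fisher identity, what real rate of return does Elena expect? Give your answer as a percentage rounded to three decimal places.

By the Fisher identity, 1 + r = (1 + i)/(1 + π).
1 + r = 1.03050 / 1.03210 = 0.998450
r = 0.998450 − 1 = -0.1550%, i.e. -0.155%.

-0.155%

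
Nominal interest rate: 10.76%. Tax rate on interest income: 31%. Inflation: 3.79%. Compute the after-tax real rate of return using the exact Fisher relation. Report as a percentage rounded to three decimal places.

3.502%

After-tax nominal return = 10.76% × (1 − 0.31) = 7.4244%.
1 + r = 1.074244 / 1.03790 = 1.035017
After-tax real rate = 1.035017 − 1 → 3.502%.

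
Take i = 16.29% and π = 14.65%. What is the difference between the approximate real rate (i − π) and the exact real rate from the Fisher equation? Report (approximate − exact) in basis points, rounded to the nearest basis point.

Approximate: r ≈ 16.290% − 14.650% = 1.6400%
Exact: (1 + 0.1629)/(1 + 0.1465) − 1 = 1.4304%
Error = 1.6400% − 1.4304% = 0.2096% → 21 basis points.

21 basis points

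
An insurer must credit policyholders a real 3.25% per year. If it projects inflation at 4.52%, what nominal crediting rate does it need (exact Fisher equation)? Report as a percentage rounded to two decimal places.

7.92%

(1 + i) = (1 + r)(1 + π) = 1.03250 × 1.04520 = 1.079169
i = 1.079169 − 1, so the required nominal rate is 7.92%.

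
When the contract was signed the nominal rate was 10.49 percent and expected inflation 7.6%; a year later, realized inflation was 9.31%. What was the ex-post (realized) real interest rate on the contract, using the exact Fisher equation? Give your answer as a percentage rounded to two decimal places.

Ex-post: (1 + 0.1049)/(1 + 0.0931) − 1 = 1.0795%
So the realized real rate is 1.08%.

1.08%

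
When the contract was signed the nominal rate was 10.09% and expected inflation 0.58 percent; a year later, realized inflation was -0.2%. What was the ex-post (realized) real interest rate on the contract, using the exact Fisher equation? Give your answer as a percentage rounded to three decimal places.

Ex-post: (1 + 0.1009)/(1 − 0.0020) − 1 = 10.3106%
So the realized real rate is 10.311%.

10.311%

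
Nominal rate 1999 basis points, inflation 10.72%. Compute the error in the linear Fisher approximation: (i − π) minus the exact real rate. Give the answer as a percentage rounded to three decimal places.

Approximate: r ≈ 19.990% − 10.720% = 9.2700%
Exact: (1 + 0.1999)/(1 + 0.1072) − 1 = 8.37247%
Error = 9.2700% − 8.37247% = 0.89753% → 0.898%.

0.898%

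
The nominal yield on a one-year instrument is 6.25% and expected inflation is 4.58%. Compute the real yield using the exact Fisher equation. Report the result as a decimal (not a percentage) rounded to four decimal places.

By the Fisher identity, 1 + r = (1 + i)/(1 + π).
1 + r = 1.06250 / 1.04580 = 1.015969
r = 1.015969 − 1 = 1.5969%, i.e. 0.0160.

0.0160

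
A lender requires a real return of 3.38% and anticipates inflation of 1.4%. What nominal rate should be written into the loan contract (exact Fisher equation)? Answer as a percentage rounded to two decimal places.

(1 + i) = (1 + r)(1 + π) = 1.03380 × 1.01400 = 1.0482732
i = 1.0482732 − 1, so the required nominal rate is 4.83%.

4.83%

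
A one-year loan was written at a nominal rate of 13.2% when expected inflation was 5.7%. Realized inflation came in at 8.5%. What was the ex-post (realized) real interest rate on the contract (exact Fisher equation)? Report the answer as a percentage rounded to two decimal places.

Ex-post: (1 + 0.1320)/(1 + 0.0850) − 1 = 4.3318%
So the realized real rate is 4.33%.

4.33%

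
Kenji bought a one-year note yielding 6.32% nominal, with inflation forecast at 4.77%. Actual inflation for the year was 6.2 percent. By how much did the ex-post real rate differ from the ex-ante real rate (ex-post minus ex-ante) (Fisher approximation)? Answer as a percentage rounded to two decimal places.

Ex-ante: 6.32% − 4.77% = 1.550%
Ex-post: 6.32% − 6.2% = 0.120%
Difference (ex-post − ex-ante) = -1.4300% → -1.43%.

-1.43%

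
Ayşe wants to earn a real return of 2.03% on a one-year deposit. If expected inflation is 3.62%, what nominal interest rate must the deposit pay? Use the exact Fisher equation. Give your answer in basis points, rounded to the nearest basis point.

572 basis points

(1 + i) = (1 + r)(1 + π) = 1.02030 × 1.03620 = 1.05723486
i = 1.05723486 − 1, so the required nominal rate is 572 basis points.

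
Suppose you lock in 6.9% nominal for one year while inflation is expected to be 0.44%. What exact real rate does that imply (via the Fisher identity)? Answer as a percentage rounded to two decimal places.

6.43%

By the Fisher identity, 1 + r = (1 + i)/(1 + π).
1 + r = 1.06900 / 1.00440 = 1.064317
r = 1.064317 − 1 = 6.4317%, i.e. 6.43%.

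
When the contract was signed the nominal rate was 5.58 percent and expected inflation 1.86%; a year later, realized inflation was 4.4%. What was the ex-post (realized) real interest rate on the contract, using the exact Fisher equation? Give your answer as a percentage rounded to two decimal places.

1.13%

Ex-post: (1 + 0.0558)/(1 + 0.0440) − 1 = 1.1303%
So the realized real rate is 1.13%.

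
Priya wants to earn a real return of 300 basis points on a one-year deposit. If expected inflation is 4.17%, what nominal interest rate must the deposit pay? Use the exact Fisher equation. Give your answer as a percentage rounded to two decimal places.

7.30%

(1 + i) = (1 + r)(1 + π) = 1.03000 × 1.04170 = 1.072951
i = 1.072951 − 1, so the required nominal rate is 7.30%.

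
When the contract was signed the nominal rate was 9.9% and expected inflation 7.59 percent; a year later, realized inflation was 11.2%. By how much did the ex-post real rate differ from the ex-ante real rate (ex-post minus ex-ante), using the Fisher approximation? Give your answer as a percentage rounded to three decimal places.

Ex-ante: 9.9% − 7.59% = 2.310%
Ex-post: 9.9% − 11.2% = -1.300%
Difference (ex-post − ex-ante) = -3.6100% → -3.610%.

-3.610%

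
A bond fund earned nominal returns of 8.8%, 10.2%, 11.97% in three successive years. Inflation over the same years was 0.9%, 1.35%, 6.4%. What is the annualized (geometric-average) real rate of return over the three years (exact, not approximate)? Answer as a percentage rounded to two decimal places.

Compound the nominal returns: 1.0880 × 1.1020 × 1.1197 = 1.34249343.
Compound inflation: 1.0090 × 1.0135 × 1.0640 = 1.08806928.
Deflate: 1.34249343 / 1.08806928 = 1.23383084.
Annualized real rate = 1.23383084^(1/3) − 1 = 7.2552% → 7.26%.

7.26%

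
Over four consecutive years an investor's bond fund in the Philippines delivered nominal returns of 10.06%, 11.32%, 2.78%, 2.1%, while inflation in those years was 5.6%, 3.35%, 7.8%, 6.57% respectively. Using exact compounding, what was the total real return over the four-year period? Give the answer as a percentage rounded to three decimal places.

Nominal growth factor = 1.1006 × 1.1132 × 1.0278 × 1.0210 = 1.285692
Price-level growth factor = 1.0560 × 1.0335 × 1.0780 × 1.0657 = 1.253800
Real growth factor = 1.285692 / 1.253800 = 1.025437
Total real return = 1.025437 − 1 → 2.544%.

2.544%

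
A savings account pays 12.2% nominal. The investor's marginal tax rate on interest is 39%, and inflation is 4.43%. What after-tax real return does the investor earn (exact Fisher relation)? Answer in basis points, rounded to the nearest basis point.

288 basis points

After-tax nominal return = 12.2% × (1 − 0.39) = 7.4420%.
1 + r = 1.07442 / 1.04430 = 1.028842
After-tax real rate = 1.028842 − 1 → 288 basis points.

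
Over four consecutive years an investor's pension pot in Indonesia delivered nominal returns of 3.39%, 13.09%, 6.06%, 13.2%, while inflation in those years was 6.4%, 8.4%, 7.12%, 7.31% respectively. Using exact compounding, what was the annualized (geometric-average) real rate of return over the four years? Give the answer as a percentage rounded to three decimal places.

Nominal growth factor = 1.0339 × 1.1309 × 1.0606 × 1.1320 = 1.40378562
Price-level growth factor = 1.0640 × 1.0840 × 1.0712 × 1.0731 = 1.32581116
Real growth factor = 1.40378562 / 1.32581116 = 1.05881265
Annualized real rate = 1.05881265^(1/4) − 1 = 1.4390% → 1.439%.

1.439%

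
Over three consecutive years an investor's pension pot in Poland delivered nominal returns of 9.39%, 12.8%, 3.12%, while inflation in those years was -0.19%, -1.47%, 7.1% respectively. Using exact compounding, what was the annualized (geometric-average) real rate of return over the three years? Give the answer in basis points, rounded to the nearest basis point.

650 basis points

Compound the nominal returns: 1.0939 × 1.1280 × 1.0312 = 1.27241748.
Compound inflation: 0.9981 × 0.9853 × 1.0710 = 1.05325131.
Deflate: 1.27241748 / 1.05325131 = 1.20808535.
Annualized real rate = 1.20808535^(1/3) − 1 = 6.5040% → 650 basis points.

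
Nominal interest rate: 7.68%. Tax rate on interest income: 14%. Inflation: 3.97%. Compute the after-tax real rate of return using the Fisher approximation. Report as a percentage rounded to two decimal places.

After-tax nominal return = 7.68% × (1 − 0.14) = 6.6048%.
r ≈ 6.6048% − 3.97% → 2.63%.

2.63%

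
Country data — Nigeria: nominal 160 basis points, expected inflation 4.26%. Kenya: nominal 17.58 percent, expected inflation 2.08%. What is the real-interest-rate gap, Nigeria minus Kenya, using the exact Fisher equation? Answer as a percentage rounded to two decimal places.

-17.74%

Nigeria: (1 + 0.0160)/(1 + 0.0426) − 1 = -2.5513%
Kenya: (1 + 0.1758)/(1 + 0.0208) − 1 = 15.1842%
Differential = -2.5513% − 15.1842% = -17.7355% → -17.74%.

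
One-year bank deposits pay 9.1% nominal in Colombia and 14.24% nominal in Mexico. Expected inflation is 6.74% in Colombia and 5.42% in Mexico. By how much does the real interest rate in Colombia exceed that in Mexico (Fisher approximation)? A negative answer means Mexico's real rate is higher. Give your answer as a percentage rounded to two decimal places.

Colombia: 9.1% − 6.74% = 2.360%
Mexico: 14.24% − 5.42% = 8.820%
Differential = -6.460% → -6.46%.

-6.46%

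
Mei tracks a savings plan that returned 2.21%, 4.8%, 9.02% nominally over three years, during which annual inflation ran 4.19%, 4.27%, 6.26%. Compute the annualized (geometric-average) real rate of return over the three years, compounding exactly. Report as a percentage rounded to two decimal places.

0.38%

Nominal growth factor = 1.0221 × 1.0480 × 1.0902 = 1.16777950
Price-level growth factor = 1.0419 × 1.0427 × 1.0626 = 1.15439709
Real growth factor = 1.16777950 / 1.15439709 = 1.01159256
Annualized real rate = 1.01159256^(1/3) − 1 = 0.3849% → 0.38%.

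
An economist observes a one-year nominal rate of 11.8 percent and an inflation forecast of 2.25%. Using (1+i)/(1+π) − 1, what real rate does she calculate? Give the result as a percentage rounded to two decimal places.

By the Fisher identity, 1 + r = (1 + i)/(1 + π).
1 + r = 1.11800 / 1.02250 = 1.093399
r = 1.093399 − 1 = 9.3399%, i.e. 9.34%.

9.34%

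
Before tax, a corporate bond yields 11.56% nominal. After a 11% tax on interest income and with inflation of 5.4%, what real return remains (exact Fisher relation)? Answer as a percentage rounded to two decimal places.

4.64%

After-tax nominal return = 11.56% × (1 − 0.11) = 10.2884%.
1 + r = 1.102884 / 1.05400 = 1.046380
After-tax real rate = 1.046380 − 1 → 4.64%.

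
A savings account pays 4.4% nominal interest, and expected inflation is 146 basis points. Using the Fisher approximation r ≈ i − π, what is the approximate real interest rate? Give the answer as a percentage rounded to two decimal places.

r ≈ i − π = 4.4% − 1.46% = 2.94%.

2.94%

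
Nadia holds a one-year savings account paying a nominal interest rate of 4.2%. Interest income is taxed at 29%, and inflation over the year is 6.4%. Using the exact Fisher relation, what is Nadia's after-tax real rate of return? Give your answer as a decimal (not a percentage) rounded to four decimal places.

After-tax nominal return = 4.2% × (1 − 0.29) = 2.9820%.
1 + r = 1.02982 / 1.06400 = 0.967876
After-tax real rate = 0.967876 − 1 → -0.0321.

-0.0321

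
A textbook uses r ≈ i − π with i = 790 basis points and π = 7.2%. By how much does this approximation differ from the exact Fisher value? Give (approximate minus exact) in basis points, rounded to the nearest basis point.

Approximate: r ≈ 7.900% − 7.200% = 0.7000%
Exact: (1 + 0.0790)/(1 + 0.0720) − 1 = 0.6530%
Error = 0.7000% − 0.6530% = 0.0470% → 5 basis points.

5 basis points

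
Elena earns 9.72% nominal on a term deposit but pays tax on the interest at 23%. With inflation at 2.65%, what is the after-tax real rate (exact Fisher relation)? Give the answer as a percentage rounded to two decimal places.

4.71%

After-tax nominal return = 9.72% × (1 − 0.23) = 7.4844%.
1 + r = 1.074844 / 1.02650 = 1.047096
After-tax real rate = 1.047096 − 1 → 4.71%.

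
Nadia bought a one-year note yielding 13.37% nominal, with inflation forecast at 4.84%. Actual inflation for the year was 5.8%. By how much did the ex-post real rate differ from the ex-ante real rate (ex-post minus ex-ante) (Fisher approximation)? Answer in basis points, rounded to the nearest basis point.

-96 basis points

Ex-ante: 13.37% − 4.84% = 8.530%
Ex-post: 13.37% − 5.8% = 7.570%
Difference (ex-post − ex-ante) = -0.9600% → -96 basis points.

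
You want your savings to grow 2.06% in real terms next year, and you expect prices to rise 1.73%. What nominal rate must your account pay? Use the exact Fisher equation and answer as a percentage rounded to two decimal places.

(1 + i) = (1 + r)(1 + π) = 1.02060 × 1.01730 = 1.03825638
i = 1.03825638 − 1, so the required nominal rate is 3.83%.

3.83%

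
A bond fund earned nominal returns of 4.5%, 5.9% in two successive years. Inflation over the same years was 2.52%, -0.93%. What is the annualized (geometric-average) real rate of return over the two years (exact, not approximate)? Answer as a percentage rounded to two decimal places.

4.38%

Nominal growth factor = 1.0450 × 1.0590 = 1.10665500
Price-level growth factor = 1.0252 × 0.9907 = 1.01566564
Real growth factor = 1.10665500 / 1.01566564 = 1.08958594
Annualized real rate = 1.08958594^(1/2) − 1 = 4.3832% → 4.38%.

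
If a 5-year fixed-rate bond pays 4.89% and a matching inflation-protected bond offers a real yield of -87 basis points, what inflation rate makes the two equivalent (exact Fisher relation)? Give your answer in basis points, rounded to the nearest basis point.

581 basis points

(1 + π) = (1 + i)/(1 + r) = 1.04890 / 0.99130 = 1.058106
Break-even inflation = 1.058106 − 1 → 581 basis points.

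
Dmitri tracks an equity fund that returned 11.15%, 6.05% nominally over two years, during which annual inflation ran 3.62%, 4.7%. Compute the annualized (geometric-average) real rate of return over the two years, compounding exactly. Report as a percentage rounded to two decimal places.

4.24%

Nominal growth factor = 1.1115 × 1.0605 = 1.17874575
Price-level growth factor = 1.0362 × 1.0470 = 1.08490140
Real growth factor = 1.17874575 / 1.08490140 = 1.08650035
Annualized real rate = 1.08650035^(1/2) − 1 = 4.2353% → 4.24%.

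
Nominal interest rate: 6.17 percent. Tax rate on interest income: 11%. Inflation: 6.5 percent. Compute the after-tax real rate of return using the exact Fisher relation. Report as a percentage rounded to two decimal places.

-0.95%

After-tax nominal return = 6.17% × (1 − 0.11) = 5.4913%.
1 + r = 1.054913 / 1.06500 = 0.990529
After-tax real rate = 0.990529 − 1 → -0.95%.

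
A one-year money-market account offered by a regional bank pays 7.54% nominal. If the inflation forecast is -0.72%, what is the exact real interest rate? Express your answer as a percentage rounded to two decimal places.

8.32%

1 + r = 1.07540 / 0.99280 = 1.083199
r = 1.083199 − 1 = 8.3199%, i.e. 8.32%.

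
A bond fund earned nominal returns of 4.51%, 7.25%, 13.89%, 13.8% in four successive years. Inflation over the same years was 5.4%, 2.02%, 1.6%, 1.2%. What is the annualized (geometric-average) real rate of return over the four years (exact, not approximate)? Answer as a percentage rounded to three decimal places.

Nominal growth factor = 1.0451 × 1.0725 × 1.1389 × 1.1380 = 1.45272364
Price-level growth factor = 1.0540 × 1.0202 × 1.0160 × 1.0120 = 1.10560540
Real growth factor = 1.45272364 / 1.10560540 = 1.31396214
Annualized real rate = 1.31396214^(1/4) − 1 = 7.0646% → 7.065%.

7.065%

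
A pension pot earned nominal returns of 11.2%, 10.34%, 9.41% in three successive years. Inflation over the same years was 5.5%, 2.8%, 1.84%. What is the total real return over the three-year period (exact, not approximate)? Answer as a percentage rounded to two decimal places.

21.54%

Compound the nominal returns: 1.1120 × 1.1034 × 1.0941 = 1.342440.
Compound inflation: 1.0550 × 1.0280 × 1.0184 = 1.104496.
Deflate: 1.342440 / 1.104496 = 1.215432.
Total real return = 1.215432 − 1 → 21.54%.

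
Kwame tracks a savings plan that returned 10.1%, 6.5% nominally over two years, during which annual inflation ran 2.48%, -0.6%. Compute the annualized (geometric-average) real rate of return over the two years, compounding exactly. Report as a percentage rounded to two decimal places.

7.29%

Nominal growth factor = 1.1010 × 1.0650 = 1.17256500
Price-level growth factor = 1.0248 × 0.9940 = 1.01865120
Real growth factor = 1.17256500 / 1.01865120 = 1.15109568
Annualized real rate = 1.15109568^(1/2) − 1 = 7.2891% → 7.29%.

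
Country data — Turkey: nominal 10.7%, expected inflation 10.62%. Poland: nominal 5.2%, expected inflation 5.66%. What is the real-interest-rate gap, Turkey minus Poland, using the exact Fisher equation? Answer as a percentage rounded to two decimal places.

Turkey: (1 + 0.1070)/(1 + 0.1062) − 1 = 0.0723%
Poland: (1 + 0.0520)/(1 + 0.0566) − 1 = -0.4354%
Differential = 0.0723% − (-0.4354%) = 0.5077% → 0.51%.

0.51%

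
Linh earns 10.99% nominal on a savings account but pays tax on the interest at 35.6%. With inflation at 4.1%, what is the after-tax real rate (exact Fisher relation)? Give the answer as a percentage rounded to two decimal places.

2.86%

After-tax nominal return = 10.99% × (1 − 0.356) = 7.07756%.
1 + r = 1.0707756 / 1.04100 = 1.028603
After-tax real rate = 1.028603 − 1 → 2.86%.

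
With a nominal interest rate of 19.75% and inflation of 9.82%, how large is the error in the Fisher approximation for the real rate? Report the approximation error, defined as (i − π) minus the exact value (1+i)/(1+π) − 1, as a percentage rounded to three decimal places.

0.888%

Approximate: r ≈ 19.750% − 9.820% = 9.9300%
Exact: (1 + 0.1975)/(1 + 0.0982) − 1 = 9.0421%
Error = 9.9300% − 9.0421% = 0.8879% → 0.888%.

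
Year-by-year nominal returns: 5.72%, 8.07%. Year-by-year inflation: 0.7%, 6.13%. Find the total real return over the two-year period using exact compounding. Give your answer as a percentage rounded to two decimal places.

6.90%

Nominal growth factor = 1.0572 × 1.0807 = 1.142516
Price-level growth factor = 1.0070 × 1.0613 = 1.068729
Real growth factor = 1.142516 / 1.068729 = 1.069042
Total real return = 1.069042 − 1 → 6.90%.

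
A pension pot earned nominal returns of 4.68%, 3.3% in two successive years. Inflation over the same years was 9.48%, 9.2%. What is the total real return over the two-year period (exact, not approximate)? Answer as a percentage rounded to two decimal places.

-9.55%

Compound the nominal returns: 1.0468 × 1.0330 = 1.081344.
Compound inflation: 1.0948 × 1.0920 = 1.195522.
Deflate: 1.081344 / 1.195522 = 0.904496.
Total real return = 0.904496 − 1 → -9.55%.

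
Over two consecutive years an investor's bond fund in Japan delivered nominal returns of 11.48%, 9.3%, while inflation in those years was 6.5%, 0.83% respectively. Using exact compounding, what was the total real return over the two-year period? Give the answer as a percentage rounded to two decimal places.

13.47%

Nominal growth factor = 1.1148 × 1.0930 = 1.218476
Price-level growth factor = 1.0650 × 1.0083 = 1.073840
Real growth factor = 1.218476 / 1.073840 = 1.134691
Total real return = 1.134691 − 1 → 13.47%.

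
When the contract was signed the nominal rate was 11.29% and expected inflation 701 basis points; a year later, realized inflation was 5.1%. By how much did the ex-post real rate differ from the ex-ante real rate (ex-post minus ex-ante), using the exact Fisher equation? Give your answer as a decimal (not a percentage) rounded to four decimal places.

Ex-ante: (1 + 0.1129)/(1 + 0.0701) − 1 = 3.9996%
Ex-post: (1 + 0.1129)/(1 + 0.0510) − 1 = 5.8896%
Difference (ex-post − ex-ante) = 1.8900% → 0.0189.

0.0189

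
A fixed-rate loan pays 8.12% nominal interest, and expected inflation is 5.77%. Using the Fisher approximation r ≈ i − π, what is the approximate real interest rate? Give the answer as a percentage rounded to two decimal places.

r ≈ i − π = 8.12% − 5.77% = 2.35%.

2.35%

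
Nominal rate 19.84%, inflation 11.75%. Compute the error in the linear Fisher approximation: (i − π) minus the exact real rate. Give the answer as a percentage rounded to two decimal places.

0.85%

Approximate: r ≈ 19.840% − 11.750% = 8.0900%
Exact: (1 + 0.1984)/(1 + 0.1175) − 1 = 7.2394%
Error = 8.0900% − 7.2394% = 0.8506% → 0.85%.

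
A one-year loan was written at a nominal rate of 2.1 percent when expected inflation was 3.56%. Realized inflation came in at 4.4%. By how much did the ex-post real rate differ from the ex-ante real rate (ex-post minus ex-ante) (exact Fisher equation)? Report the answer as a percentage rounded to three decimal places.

Ex-ante: (1 + 0.0210)/(1 + 0.0356) − 1 = -1.4098%
Ex-post: (1 + 0.0210)/(1 + 0.0440) − 1 = -2.2031%
Difference (ex-post − ex-ante) = -0.7933% → -0.793%.

-0.793%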